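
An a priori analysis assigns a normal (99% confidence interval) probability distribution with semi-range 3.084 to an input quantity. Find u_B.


u_B = half_width / 2.576
u_B = 3.084 / 2.576
u_B = 1.1972

1.1972


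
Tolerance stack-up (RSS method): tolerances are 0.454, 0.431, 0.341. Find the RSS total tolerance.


RSS = sqrt(0.454^2 + 0.431^2 + 0.341^2)
= sqrt(0.508158)
= 0.7129

0.7129


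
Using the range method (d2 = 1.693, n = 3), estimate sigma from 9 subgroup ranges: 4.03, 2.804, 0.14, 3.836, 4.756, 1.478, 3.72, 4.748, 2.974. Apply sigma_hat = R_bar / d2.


R_bar = (4.03 + 2.804 + 0.14 + 3.836 + 4.756 + 1.478 + 3.72 + 4.748 + 2.974) / 9
R_bar = 28.486 / 9 = 3.1651111
sigma_hat = R_bar / d2 = 3.1651111 / 1.693 = 1.8695

1.8695


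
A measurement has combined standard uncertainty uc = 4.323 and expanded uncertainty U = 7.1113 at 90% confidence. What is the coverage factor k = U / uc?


k = U / uc
k = 7.1113 / 4.323
k = 1.645

1.645


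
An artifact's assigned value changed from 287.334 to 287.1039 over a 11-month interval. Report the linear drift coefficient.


rate = (v2 - v1) / months
= (287.1039 - 287.334) / 11
= -0.2301 / 11
= -0.0209

-0.0209


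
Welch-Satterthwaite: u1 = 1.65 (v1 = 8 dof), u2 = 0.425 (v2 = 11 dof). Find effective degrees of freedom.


uc = sqrt(u1^2 + u2^2) = sqrt(1.65^2 + 0.425^2) = 1.7038559
v_eff = uc^4 / (u1^4/v1 + u2^4/v2)
= 1.7038559^4 / (1.65^4/8 + 0.425^4/11)
= 8.4281343 / 0.92946673
v_eff = 9.0677

9.0677


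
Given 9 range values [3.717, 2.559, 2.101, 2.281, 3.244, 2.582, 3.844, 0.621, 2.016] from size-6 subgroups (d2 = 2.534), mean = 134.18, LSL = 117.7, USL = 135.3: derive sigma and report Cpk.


R_bar = (3.717 + 2.559 + 2.101 + 2.281 + 3.244 + 2.582 + 3.844 + 0.621 + 2.016) / 9 = 2.5516667
sigma = R_bar / d2 = 2.5516667 / 2.534 = 1.0069719
Cp = (USL - LSL)/(6*sigma) = (135.3 - 117.7)/(6*1.0069719) = 2.9130
Cpu = (135.3 - 134.18)/(3*1.0069719) = 0.3707
Cpl = (134.18 - 117.7)/(3*1.0069719) = 5.4553
Cpk = min(Cpu, Cpl) = 0.3707

0.3707


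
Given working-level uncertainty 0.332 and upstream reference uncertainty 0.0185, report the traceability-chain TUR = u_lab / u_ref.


TUR = u_lab / u_ref
= 0.332 / 0.0185
= 17.9459

17.9459


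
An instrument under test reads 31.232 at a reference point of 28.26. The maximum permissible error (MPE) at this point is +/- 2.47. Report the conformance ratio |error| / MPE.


e = indication - reference = 31.232 - 28.26 = 2.9720
|e| = 2.9720
ratio = |e| / MPE = 2.9720 / 2.47
ratio = 1.2032

1.2032


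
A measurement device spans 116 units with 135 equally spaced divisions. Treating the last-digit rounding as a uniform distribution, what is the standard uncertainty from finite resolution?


resolution = range / divisions
resolution = 116 / 135 = 0.85925926
u_res = resolution / (2*sqrt(3))
u_res = 0.85925926 / 3.4641016
u_res = 0.2480

0.2480


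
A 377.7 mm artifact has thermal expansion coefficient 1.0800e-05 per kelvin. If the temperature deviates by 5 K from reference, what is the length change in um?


dL = L * alpha * dT
= 377.7 * 1.0800e-05 * 5
= 0.0203958 mm
dL_um = 0.0203958 * 1000 = 20.3958 um

20.3958


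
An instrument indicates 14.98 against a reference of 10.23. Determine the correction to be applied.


Correction = standard - reading
= 10.23 - 14.98
= -4.7500

-4.7500


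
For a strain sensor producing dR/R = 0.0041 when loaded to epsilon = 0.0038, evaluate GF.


GF = (dR/R) / epsilon
= 0.0041 / 0.0038
= 1.0789

1.0789


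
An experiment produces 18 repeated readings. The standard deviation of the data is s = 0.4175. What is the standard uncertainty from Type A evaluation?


u_A = s / sqrt(n)
u_A = 0.4175 / sqrt(18)
u_A = 0.4175 / 4.2426407
u_A = 0.0984

0.0984


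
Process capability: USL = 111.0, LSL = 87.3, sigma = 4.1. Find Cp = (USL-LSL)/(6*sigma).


Cp = (USL - LSL) / (6 * sigma)
= (111.0 - 87.3) / (6 * 4.1)
= 23.7000 / 24.6000
= 0.9634

0.9634


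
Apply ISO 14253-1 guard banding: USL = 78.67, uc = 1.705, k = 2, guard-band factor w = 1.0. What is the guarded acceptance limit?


U = k * uc = 2 * 1.705 = 3.41
guard band g = w * U = 1.0 * 3.41 = 3.41
AL = USL - g = 78.67 - 3.41
AL = 75.2600

75.2600


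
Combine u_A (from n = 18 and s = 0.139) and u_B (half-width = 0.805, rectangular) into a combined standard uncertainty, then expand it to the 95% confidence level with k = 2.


u_A = s / sqrt(n) = 0.139 / sqrt(18) = 0.032762614
u_B = half_width / sqrt(3) = 0.805 / sqrt(3) = 0.46476697
uc = sqrt(u_A^2 + u_B^2) = sqrt(0.032762614^2 + 0.46476697^2) = 0.4659203
U = k * uc = 2 * 0.4659203
U = 0.9318

0.9318


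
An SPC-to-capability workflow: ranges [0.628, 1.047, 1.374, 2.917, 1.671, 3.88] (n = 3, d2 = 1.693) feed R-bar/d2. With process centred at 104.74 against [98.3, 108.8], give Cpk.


R_bar = (0.628 + 1.047 + 1.374 + 2.917 + 1.671 + 3.88) / 6 = 1.9195
sigma = R_bar / d2 = 1.9195 / 1.693 = 1.1337862
Cp = (USL - LSL)/(6*sigma) = (108.8 - 98.3)/(6*1.1337862) = 1.5435
Cpu = (108.8 - 104.74)/(3*1.1337862) = 1.1936
Cpl = (104.74 - 98.3)/(3*1.1337862) = 1.8934
Cpk = min(Cpu, Cpl) = 1.1936

1.1936


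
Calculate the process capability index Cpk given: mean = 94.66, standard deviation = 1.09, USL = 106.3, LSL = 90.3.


Cpu = (USL - mean) / (3*sigma) = (106.3 - 94.66) / (3*1.09) = 3.5596
Cpl = (mean - LSL) / (3*sigma) = (94.66 - 90.3) / (3*1.09) = 1.3333
Cpk = min(Cpu, Cpl) = 1.3333

1.3333


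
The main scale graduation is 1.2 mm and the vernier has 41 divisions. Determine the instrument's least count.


LC = MSD / n_div
= 1.2 / 41
= 0.0293

0.0293


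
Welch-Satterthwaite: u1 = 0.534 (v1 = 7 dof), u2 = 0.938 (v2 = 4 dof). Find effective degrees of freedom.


uc = sqrt(u1^2 + u2^2) = sqrt(0.534^2 + 0.938^2) = 1.0793517
v_eff = uc^4 / (u1^4/v1 + u2^4/v2)
= 1.0793517^4 / (0.534^4/7 + 0.938^4/4)
= 1.3572252 / 0.20514764
v_eff = 6.6158

6.6158


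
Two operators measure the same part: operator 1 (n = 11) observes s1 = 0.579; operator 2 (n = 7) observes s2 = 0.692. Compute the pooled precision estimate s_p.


s_p = sqrt(((n1-1)*s1^2 + (n2-1)*s2^2) / (n1+n2-2))
numerator = (11-1)*0.579^2 + (7-1)*0.692^2 = 3.35241 + 2.873184 = 6.225594
denominator = 11 + 7 - 2 = 16
s_p^2 = 6.225594 / 16 = 0.38909963
s_p = sqrt(0.38909963) = 0.6238

0.6238


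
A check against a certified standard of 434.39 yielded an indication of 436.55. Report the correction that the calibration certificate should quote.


Correction = standard - reading
= 434.39 - 436.55
= -2.1600

-2.1600


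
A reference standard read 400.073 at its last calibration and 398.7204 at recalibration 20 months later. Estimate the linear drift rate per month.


rate = (v2 - v1) / months
= (398.7204 - 400.073) / 20
= -1.3526 / 20
= -0.0676

-0.0676


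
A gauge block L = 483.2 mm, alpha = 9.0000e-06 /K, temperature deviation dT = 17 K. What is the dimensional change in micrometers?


dL = L * alpha * dT
= 483.2 * 9.0000e-06 * 17
= 0.0739296 mm
dL_um = 0.0739296 * 1000 = 73.9296 um

73.9296


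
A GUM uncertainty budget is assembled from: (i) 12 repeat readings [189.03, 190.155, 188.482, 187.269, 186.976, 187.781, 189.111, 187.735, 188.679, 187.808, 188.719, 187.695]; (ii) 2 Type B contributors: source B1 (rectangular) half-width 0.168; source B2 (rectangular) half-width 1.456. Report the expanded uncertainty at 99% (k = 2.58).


mean = (189.03 + 190.155 + 188.482 + 187.269 + 186.976 + 187.781 + 189.111 + 187.735 + 188.679 + 187.808 + 188.719 + 187.695) / 12 = 188.2866667
s = sqrt(sum((x - mean)^2)/(n-1)) = 0.90425513
u_A = s / sqrt(n) = 0.90425513 / sqrt(12) = 0.26103597
u_B1 = 0.168 / sqrt(3) = 0.096994845
u_B2 = 1.456 / sqrt(3) = 0.84062199
uc = sqrt(0.26103597^2 + 0.096994845^2 + 0.84062199^2) = 0.88554678
U = k * uc = 2.58 * 0.88554678
U = 2.2847

2.2847


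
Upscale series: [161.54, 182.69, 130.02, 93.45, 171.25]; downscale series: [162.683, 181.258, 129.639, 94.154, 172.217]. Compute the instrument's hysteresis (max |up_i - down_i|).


|161.54 - 162.683| = 1.1430
|182.69 - 181.258| = 1.4320
|130.02 - 129.639| = 0.3810
|93.45 - 94.154| = 0.7040
|171.25 - 172.217| = 0.9670
hysteresis = max(diffs) = 1.4320

1.4320


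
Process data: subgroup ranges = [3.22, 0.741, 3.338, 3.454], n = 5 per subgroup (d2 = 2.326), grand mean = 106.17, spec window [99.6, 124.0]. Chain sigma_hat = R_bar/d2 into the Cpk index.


R_bar = (3.22 + 0.741 + 3.338 + 3.454) / 4 = 2.68825
sigma = R_bar / d2 = 2.68825 / 2.326 = 1.1557395
Cp = (USL - LSL)/(6*sigma) = (124.0 - 99.6)/(6*1.1557395) = 3.5187
Cpu = (124.0 - 106.17)/(3*1.1557395) = 5.1425
Cpl = (106.17 - 99.6)/(3*1.1557395) = 1.8949
Cpk = min(Cpu, Cpl) = 1.8949

1.8949


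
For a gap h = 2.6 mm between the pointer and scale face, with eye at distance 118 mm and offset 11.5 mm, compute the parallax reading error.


error = h * offset / d
= 2.6 * 11.5 / 118
= 0.2534

0.2534


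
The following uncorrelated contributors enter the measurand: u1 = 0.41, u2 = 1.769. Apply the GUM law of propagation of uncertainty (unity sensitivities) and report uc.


uc = sqrt(0.41^2 + 1.769^2)
uc = sqrt(3.297461)
uc = 1.8159

1.8159


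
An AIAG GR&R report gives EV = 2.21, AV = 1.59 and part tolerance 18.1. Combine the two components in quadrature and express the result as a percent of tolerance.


GRR = sqrt(EV^2 + AV^2) = sqrt(2.21^2 + 1.59^2) = 2.7225356
%GRR = GRR / tol * 100 = 2.7225356 / 18.1 * 100
%GRR = 15.0416

15.0416


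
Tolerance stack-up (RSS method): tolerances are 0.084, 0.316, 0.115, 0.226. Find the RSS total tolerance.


RSS = sqrt(0.084^2 + 0.316^2 + 0.115^2 + 0.226^2)
= sqrt(0.171213)
= 0.4138

0.4138


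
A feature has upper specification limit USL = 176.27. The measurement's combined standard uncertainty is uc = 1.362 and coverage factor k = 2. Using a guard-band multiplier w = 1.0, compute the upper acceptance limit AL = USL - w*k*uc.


U = k * uc = 2 * 1.362 = 2.724
guard band g = w * U = 1.0 * 2.724 = 2.724
AL = USL - g = 176.27 - 2.724
AL = 173.5460

173.5460


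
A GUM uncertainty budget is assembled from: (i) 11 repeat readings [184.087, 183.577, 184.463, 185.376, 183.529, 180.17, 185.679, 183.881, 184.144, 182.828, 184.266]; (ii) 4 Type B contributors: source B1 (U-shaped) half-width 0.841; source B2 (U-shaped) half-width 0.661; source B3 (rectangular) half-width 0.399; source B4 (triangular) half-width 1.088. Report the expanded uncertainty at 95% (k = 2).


mean = (184.087 + 183.577 + 184.463 + 185.376 + 183.529 + 180.17 + 185.679 + 183.881 + 184.144 + 182.828 + 184.266) / 11 = 183.8181818
s = sqrt(sum((x - mean)^2)/(n-1)) = 1.4532593
u_A = s / sqrt(n) = 1.4532593 / sqrt(11) = 0.43817417
u_B1 = 0.841 / sqrt(2) = 0.5946768
u_B2 = 0.661 / sqrt(2) = 0.46739758
u_B3 = 0.399 / sqrt(3) = 0.23036276
u_B4 = 1.088 / sqrt(6) = 0.44417414
uc = sqrt(0.43817417^2 + 0.5946768^2 + 0.46739758^2 + 0.23036276^2 + 0.44417414^2) = 1.0072017
U = k * uc = 2 * 1.0072017
U = 2.0144

2.0144


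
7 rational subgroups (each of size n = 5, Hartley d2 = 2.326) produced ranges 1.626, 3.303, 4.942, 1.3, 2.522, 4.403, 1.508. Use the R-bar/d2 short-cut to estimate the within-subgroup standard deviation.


R_bar = (1.626 + 3.303 + 4.942 + 1.3 + 2.522 + 4.403 + 1.508) / 7
R_bar = 19.604 / 7 = 2.8005714
sigma_hat = R_bar / d2 = 2.8005714 / 2.326 = 1.2040

1.2040


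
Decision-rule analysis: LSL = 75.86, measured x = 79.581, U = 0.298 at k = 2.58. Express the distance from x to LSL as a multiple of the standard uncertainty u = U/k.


u = U / k = 0.298 / 2.58 = 0.11550388
margin = |LSL - x| = |75.86 - 79.581| = 3.721
z = margin / u = 3.721 / 0.11550388
z = 32.2154

32.2154


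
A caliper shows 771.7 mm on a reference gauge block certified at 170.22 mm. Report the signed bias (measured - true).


Systematic error = measured - true
= 771.7 - 170.22
= 601.4800

601.4800


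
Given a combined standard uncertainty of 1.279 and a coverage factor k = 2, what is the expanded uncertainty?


U = k * uc
U = 2 * 1.279
U = 2.5580

2.5580


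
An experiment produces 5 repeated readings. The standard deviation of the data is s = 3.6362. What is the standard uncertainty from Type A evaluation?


u_A = s / sqrt(n)
u_A = 3.6362 / sqrt(5)
u_A = 3.6362 / 2.236068
u_A = 1.6262

1.6262


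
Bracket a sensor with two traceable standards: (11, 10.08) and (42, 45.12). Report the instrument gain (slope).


slope = (y2 - y1) / (x2 - x1)
= (45.12 - 10.08) / (42 - 11)
= 35.0400 / 31
= 1.1303

1.1303


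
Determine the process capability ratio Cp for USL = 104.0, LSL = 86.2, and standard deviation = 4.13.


Cp = (USL - LSL) / (6 * sigma)
= (104.0 - 86.2) / (6 * 4.13)
= 17.8000 / 24.7800
= 0.7183

0.7183


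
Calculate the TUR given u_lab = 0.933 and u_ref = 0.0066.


TUR = u_lab / u_ref
= 0.933 / 0.0066
= 141.3636

141.3636


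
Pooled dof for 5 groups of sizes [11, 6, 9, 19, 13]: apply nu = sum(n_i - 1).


nu = sum_i (n_i - 1)
nu = ((11 - 1) + (6 - 1) + (9 - 1) + (19 - 1) + (13 - 1))
nu = 10 + 5 + 8 + 18 + 12
nu = 53

53


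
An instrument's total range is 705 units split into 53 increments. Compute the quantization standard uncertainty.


resolution = range / divisions
resolution = 705 / 53 = 13.301887
u_res = resolution / (2*sqrt(3))
u_res = 13.301887 / 3.4641016
u_res = 3.8399

3.8399


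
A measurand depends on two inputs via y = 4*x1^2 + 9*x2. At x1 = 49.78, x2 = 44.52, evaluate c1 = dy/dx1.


y = 4*x1^2 + 9*x2
dy/dx1 = 2*4*x1
Evaluate at x1 = 49.78: c1 = 8 * 49.78
c1 = 398.2400

398.2400


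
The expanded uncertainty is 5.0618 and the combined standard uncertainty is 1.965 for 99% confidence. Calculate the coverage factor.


k = U / uc
k = 5.0618 / 1.965
k = 2.576

2.576


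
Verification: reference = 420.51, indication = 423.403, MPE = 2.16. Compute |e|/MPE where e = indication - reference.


e = indication - reference = 423.403 - 420.51 = 2.8930
|e| = 2.8930
ratio = |e| / MPE = 2.8930 / 2.16
ratio = 1.3394

1.3394


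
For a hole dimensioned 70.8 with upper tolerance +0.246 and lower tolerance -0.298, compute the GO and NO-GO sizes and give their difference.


GO = nominal - lower_tol (smallest hole = maximum material condition)
GO = 70.8 - 0.298 = 70.502
NO-GO = nominal + upper_tol (largest hole = least material condition)
NO-GO = 70.8 + 0.246 = 71.046
spread = NO-GO - GO = 71.046 - 70.502 = 0.5440

0.5440


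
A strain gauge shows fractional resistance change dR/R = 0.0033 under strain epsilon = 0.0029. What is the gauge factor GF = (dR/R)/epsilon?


GF = (dR/R) / epsilon
= 0.0033 / 0.0029
= 1.1379

1.1379


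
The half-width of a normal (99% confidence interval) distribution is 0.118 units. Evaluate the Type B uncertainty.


u_B = half_width / 2.576
u_B = 0.118 / 2.576
u_B = 0.0458

0.0458


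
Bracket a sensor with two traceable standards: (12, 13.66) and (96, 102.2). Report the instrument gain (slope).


slope = (y2 - y1) / (x2 - x1)
= (102.2 - 13.66) / (96 - 12)
= 88.5400 / 84
= 1.0540

1.0540


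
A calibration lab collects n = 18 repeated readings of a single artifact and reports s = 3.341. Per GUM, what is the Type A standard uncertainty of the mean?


u_A = s / sqrt(n)
u_A = 3.341 / sqrt(18)
u_A = 3.341 / 4.2426407
u_A = 0.7875

0.7875


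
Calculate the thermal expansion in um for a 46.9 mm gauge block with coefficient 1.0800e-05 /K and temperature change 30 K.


dL = L * alpha * dT
= 46.9 * 1.0800e-05 * 30
= 0.0151956 mm
dL_um = 0.0151956 * 1000 = 15.1956 um

15.1956


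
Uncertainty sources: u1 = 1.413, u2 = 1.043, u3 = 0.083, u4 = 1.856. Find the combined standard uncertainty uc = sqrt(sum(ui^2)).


uc = sqrt(1.413^2 + 1.043^2 + 0.083^2 + 1.856^2)
uc = sqrt(6.536043)
uc = 2.5566

2.5566


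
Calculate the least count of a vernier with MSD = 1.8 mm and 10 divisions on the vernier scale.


LC = MSD / n_div
= 1.8 / 10
= 0.1800

0.1800


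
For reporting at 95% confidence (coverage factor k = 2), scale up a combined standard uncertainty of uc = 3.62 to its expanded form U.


U = k * uc
U = 2 * 3.62
U = 7.2400

7.2400


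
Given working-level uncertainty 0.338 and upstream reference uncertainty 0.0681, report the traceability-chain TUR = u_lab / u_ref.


TUR = u_lab / u_ref
= 0.338 / 0.0681
= 4.9633

4.9633


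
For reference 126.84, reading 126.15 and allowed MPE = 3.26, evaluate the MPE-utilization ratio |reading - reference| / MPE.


e = indication - reference = 126.15 - 126.84 = -0.6900
|e| = 0.6900
ratio = |e| / MPE = 0.6900 / 3.26
ratio = 0.2117

0.2117


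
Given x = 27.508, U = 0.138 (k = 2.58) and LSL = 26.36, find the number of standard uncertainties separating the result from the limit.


u = U / k = 0.138 / 2.58 = 0.053488372
margin = |LSL - x| = |26.36 - 27.508| = 1.148
z = margin / u = 1.148 / 0.053488372
z = 21.4626

21.4626


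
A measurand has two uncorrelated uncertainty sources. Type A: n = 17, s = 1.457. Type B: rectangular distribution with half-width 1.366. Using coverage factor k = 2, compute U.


u_A = s / sqrt(n) = 1.457 / sqrt(17) = 0.35337441
u_B = half_width / sqrt(3) = 1.366 / sqrt(3) = 0.78866047
uc = sqrt(u_A^2 + u_B^2) = sqrt(0.35337441^2 + 0.78866047^2) = 0.86420993
U = k * uc = 2 * 0.86420993
U = 1.7284

1.7284


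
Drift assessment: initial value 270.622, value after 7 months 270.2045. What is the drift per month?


rate = (v2 - v1) / months
= (270.2045 - 270.622) / 7
= -0.4175 / 7
= -0.0596

-0.0596


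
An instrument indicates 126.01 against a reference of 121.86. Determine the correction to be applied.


Correction = standard - reading
= 121.86 - 126.01
= -4.1500

-4.1500


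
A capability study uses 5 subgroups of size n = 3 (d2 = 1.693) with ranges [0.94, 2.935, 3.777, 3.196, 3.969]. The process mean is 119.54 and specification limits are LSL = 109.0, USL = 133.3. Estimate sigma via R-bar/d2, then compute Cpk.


R_bar = (0.94 + 2.935 + 3.777 + 3.196 + 3.969) / 5 = 2.9634
sigma = R_bar / d2 = 2.9634 / 1.693 = 1.7503839
Cp = (USL - LSL)/(6*sigma) = (133.3 - 109.0)/(6*1.7503839) = 2.3138
Cpu = (133.3 - 119.54)/(3*1.7503839) = 2.6204
Cpl = (119.54 - 109.0)/(3*1.7503839) = 2.0072
Cpk = min(Cpu, Cpl) = 2.0072

2.0072


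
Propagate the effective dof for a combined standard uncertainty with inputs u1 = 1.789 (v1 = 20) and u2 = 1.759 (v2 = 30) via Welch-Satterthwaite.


uc = sqrt(u1^2 + u2^2) = sqrt(1.789^2 + 1.759^2) = 2.5089045
v_eff = uc^4 / (u1^4/v1 + u2^4/v2)
= 2.5089045^4 / (1.789^4/20 + 1.759^4/30)
= 39.622012 / 0.83127797
v_eff = 47.6640

47.6640


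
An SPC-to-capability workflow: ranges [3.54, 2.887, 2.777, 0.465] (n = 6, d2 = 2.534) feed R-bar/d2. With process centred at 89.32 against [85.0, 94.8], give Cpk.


R_bar = (3.54 + 2.887 + 2.777 + 0.465) / 4 = 2.41725
sigma = R_bar / d2 = 2.41725 / 2.534 = 0.9539266
Cp = (USL - LSL)/(6*sigma) = (94.8 - 85.0)/(6*0.9539266) = 1.7122
Cpu = (94.8 - 89.32)/(3*0.9539266) = 1.9149
Cpl = (89.32 - 85.0)/(3*0.9539266) = 1.5096
Cpk = min(Cpu, Cpl) = 1.5096

1.5096


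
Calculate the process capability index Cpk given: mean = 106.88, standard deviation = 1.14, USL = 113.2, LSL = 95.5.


Cpu = (USL - mean) / (3*sigma) = (113.2 - 106.88) / (3*1.14) = 1.8480
Cpl = (mean - LSL) / (3*sigma) = (106.88 - 95.5) / (3*1.14) = 3.3275
Cpk = min(Cpu, Cpl) = 1.8480

1.8480


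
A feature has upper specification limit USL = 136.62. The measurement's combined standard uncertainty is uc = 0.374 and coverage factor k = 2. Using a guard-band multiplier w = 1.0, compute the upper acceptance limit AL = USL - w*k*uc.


U = k * uc = 2 * 0.374 = 0.748
guard band g = w * U = 1.0 * 0.748 = 0.748
AL = USL - g = 136.62 - 0.748
AL = 135.8720

135.8720


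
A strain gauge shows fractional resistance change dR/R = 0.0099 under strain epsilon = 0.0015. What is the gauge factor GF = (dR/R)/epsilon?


GF = (dR/R) / epsilon
= 0.0099 / 0.0015
= 6.6000

6.6000


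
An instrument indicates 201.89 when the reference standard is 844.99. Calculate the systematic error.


Systematic error = measured - true
= 201.89 - 844.99
= -643.1000

-643.1000


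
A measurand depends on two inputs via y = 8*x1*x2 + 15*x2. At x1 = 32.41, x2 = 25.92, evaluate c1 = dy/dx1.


y = 8*x1*x2 + 15*x2
dy/dx1 = 8*x2
Evaluate at x2 = 25.92: c1 = 8 * 25.92
c1 = 207.3600

207.3600


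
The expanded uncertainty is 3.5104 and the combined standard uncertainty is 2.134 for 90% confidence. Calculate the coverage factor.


k = U / uc
k = 3.5104 / 2.134
k = 1.645

1.645


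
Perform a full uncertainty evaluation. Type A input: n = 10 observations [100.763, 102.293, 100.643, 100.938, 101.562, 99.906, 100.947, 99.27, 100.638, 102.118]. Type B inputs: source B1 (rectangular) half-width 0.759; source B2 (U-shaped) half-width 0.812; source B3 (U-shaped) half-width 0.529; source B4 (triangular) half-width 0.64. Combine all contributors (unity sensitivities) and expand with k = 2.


mean = (100.763 + 102.293 + 100.643 + 100.938 + 101.562 + 99.906 + 100.947 + 99.27 + 100.638 + 102.118) / 10 = 100.9078
s = sqrt(sum((x - mean)^2)/(n-1)) = 0.92277719
u_A = s / sqrt(n) = 0.92277719 / sqrt(10) = 0.29180777
u_B1 = 0.759 / sqrt(3) = 0.43820885
u_B2 = 0.812 / sqrt(2) = 0.57417071
u_B3 = 0.529 / sqrt(2) = 0.37405949
u_B4 = 0.64 / sqrt(6) = 0.26127891
uc = sqrt(0.29180777^2 + 0.43820885^2 + 0.57417071^2 + 0.37405949^2 + 0.26127891^2) = 0.90279452
U = k * uc = 2 * 0.90279452
U = 1.8056

1.8056


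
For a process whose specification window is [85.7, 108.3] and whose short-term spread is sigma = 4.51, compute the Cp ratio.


Cp = (USL - LSL) / (6 * sigma)
= (108.3 - 85.7) / (6 * 4.51)
= 22.6000 / 27.0600
= 0.8352

0.8352


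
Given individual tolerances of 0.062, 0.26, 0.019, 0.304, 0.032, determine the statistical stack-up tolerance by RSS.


RSS = sqrt(0.062^2 + 0.26^2 + 0.019^2 + 0.304^2 + 0.032^2)
= sqrt(0.165245)
= 0.4065

0.4065


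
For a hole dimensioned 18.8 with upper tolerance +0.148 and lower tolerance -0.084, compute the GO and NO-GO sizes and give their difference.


GO = nominal - lower_tol (smallest hole = maximum material condition)
GO = 18.8 - 0.084 = 18.716
NO-GO = nominal + upper_tol (largest hole = least material condition)
NO-GO = 18.8 + 0.148 = 18.948
spread = NO-GO - GO = 18.948 - 18.716 = 0.2320

0.2320


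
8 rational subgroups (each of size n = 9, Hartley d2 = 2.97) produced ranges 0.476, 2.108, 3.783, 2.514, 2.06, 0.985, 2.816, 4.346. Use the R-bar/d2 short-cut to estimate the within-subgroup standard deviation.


R_bar = (0.476 + 2.108 + 3.783 + 2.514 + 2.06 + 0.985 + 2.816 + 4.346) / 8
R_bar = 19.088 / 8 = 2.386
sigma_hat = R_bar / d2 = 2.386 / 2.97 = 0.8034

0.8034


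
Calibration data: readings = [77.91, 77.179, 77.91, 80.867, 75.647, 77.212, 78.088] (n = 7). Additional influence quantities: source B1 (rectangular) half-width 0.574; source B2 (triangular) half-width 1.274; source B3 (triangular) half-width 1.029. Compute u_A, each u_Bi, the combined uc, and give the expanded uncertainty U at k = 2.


mean = (77.91 + 77.179 + 77.91 + 80.867 + 75.647 + 77.212 + 78.088) / 7 = 77.83042857
s = sqrt(sum((x - mean)^2)/(n-1)) = 1.5744812
u_A = s / sqrt(n) = 1.5744812 / sqrt(7) = 0.59509796
u_B1 = 0.574 / sqrt(3) = 0.33139905
u_B2 = 1.274 / sqrt(6) = 0.52010832
u_B3 = 1.029 / sqrt(6) = 0.42008749
uc = sqrt(0.59509796^2 + 0.33139905^2 + 0.52010832^2 + 0.42008749^2) = 0.95443862
U = k * uc = 2 * 0.95443862
U = 1.9089

1.9089


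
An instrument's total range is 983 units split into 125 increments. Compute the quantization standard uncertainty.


resolution = range / divisions
resolution = 983 / 125 = 7.864
u_res = resolution / (2*sqrt(3))
u_res = 7.864 / 3.4641016
u_res = 2.2701

2.2701


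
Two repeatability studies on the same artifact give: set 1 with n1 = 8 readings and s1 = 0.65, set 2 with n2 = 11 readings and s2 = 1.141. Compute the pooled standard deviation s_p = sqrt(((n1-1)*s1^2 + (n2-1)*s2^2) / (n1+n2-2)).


s_p = sqrt(((n1-1)*s1^2 + (n2-1)*s2^2) / (n1+n2-2))
numerator = (8-1)*0.65^2 + (11-1)*1.141^2 = 2.9575 + 13.01881 = 15.97631
denominator = 8 + 11 - 2 = 17
s_p^2 = 15.97631 / 17 = 0.93978294
s_p = sqrt(0.93978294) = 0.9694

0.9694


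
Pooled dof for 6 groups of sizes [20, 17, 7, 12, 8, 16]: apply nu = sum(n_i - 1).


nu = sum_i (n_i - 1)
nu = ((20 - 1) + (17 - 1) + (7 - 1) + (12 - 1) + (8 - 1) + (16 - 1))
nu = 19 + 16 + 6 + 11 + 7 + 15
nu = 74

74


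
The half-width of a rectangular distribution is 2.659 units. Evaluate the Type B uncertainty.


u_B = half_width / sqrt(3)
u_B = 2.659 / 1.7320508
u_B = 1.5352

1.5352


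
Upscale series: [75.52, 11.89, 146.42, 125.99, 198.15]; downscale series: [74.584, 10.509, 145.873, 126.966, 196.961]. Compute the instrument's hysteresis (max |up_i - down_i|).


|75.52 - 74.584| = 0.9360
|11.89 - 10.509| = 1.3810
|146.42 - 145.873| = 0.5470
|125.99 - 126.966| = 0.9760
|198.15 - 196.961| = 1.1890
hysteresis = max(diffs) = 1.3810

1.3810


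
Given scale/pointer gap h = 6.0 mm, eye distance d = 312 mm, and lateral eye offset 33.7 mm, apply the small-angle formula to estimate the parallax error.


error = h * offset / d
= 6.0 * 33.7 / 312
= 0.6481

0.6481


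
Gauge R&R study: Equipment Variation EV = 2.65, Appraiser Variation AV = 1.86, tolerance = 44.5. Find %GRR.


GRR = sqrt(EV^2 + AV^2) = sqrt(2.65^2 + 1.86^2) = 3.2376071
%GRR = GRR / tol * 100 = 3.2376071 / 44.5 * 100
%GRR = 7.2755

7.2755


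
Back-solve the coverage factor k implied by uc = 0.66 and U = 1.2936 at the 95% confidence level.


k = U / uc
k = 1.2936 / 0.66
k = 1.96

1.96


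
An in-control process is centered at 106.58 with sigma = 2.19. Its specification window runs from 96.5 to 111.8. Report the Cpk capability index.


Cpu = (USL - mean) / (3*sigma) = (111.8 - 106.58) / (3*2.19) = 0.7945
Cpl = (mean - LSL) / (3*sigma) = (106.58 - 96.5) / (3*2.19) = 1.5342
Cpk = min(Cpu, Cpl) = 0.7945

0.7945


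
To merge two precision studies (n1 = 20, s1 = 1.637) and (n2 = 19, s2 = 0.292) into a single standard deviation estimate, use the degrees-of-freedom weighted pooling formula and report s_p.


s_p = sqrt(((n1-1)*s1^2 + (n2-1)*s2^2) / (n1+n2-2))
numerator = (20-1)*1.637^2 + (19-1)*0.292^2 = 50.915611 + 1.534752 = 52.450363
denominator = 20 + 19 - 2 = 37
s_p^2 = 52.450363 / 37 = 1.4175774
s_p = sqrt(1.4175774) = 1.1906

1.1906


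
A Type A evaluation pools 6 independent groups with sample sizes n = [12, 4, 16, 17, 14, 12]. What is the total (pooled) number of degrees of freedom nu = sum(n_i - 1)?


nu = sum_i (n_i - 1)
nu = ((12 - 1) + (4 - 1) + (16 - 1) + (17 - 1) + (14 - 1) + (12 - 1))
nu = 11 + 3 + 15 + 16 + 13 + 11
nu = 69

69


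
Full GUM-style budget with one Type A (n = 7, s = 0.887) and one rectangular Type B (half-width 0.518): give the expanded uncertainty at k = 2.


u_A = s / sqrt(n) = 0.887 / sqrt(7) = 0.33525449
u_B = half_width / sqrt(3) = 0.518 / sqrt(3) = 0.29906744
uc = sqrt(u_A^2 + u_B^2) = sqrt(0.33525449^2 + 0.29906744^2) = 0.44926263
U = k * uc = 2 * 0.44926263
U = 0.8985

0.8985


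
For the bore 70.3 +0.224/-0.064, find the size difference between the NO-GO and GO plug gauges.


GO = nominal - lower_tol (smallest hole = maximum material condition)
GO = 70.3 - 0.064 = 70.236
NO-GO = nominal + upper_tol (largest hole = least material condition)
NO-GO = 70.3 + 0.224 = 70.524
spread = NO-GO - GO = 70.524 - 70.236 = 0.2880

0.2880


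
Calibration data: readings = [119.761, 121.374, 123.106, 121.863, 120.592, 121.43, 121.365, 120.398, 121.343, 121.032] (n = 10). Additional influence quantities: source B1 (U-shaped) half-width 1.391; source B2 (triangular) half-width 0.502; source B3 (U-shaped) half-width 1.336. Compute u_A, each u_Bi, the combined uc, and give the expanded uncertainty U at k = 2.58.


mean = (119.761 + 121.374 + 123.106 + 121.863 + 120.592 + 121.43 + 121.365 + 120.398 + 121.343 + 121.032) / 10 = 121.2264
s = sqrt(sum((x - mean)^2)/(n-1)) = 0.90111649
u_A = s / sqrt(n) = 0.90111649 / sqrt(10) = 0.28495805
u_B1 = 1.391 / sqrt(2) = 0.98358553
u_B2 = 0.502 / sqrt(6) = 0.20494064
u_B3 = 1.336 / sqrt(2) = 0.94469466
uc = sqrt(0.28495805^2 + 0.98358553^2 + 0.20494064^2 + 0.94469466^2) = 1.4082224
U = k * uc = 2.58 * 1.4082224
U = 3.6332

3.6332


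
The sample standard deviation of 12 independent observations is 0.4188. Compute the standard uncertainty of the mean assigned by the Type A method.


u_A = s / sqrt(n)
u_A = 0.4188 / sqrt(12)
u_A = 0.4188 / 3.4641016
u_A = 0.1209

0.1209


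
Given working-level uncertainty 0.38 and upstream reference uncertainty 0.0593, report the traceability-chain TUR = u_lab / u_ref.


TUR = u_lab / u_ref
= 0.38 / 0.0593
= 6.4081

6.4081


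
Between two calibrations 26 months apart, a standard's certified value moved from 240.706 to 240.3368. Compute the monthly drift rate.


rate = (v2 - v1) / months
= (240.3368 - 240.706) / 26
= -0.3692 / 26
= -0.0142

-0.0142


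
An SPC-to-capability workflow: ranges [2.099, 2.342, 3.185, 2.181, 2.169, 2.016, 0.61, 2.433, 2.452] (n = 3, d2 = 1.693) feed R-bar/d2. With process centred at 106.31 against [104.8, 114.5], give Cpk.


R_bar = (2.099 + 2.342 + 3.185 + 2.181 + 2.169 + 2.016 + 0.61 + 2.433 + 2.452) / 9 = 2.1652222
sigma = R_bar / d2 = 2.1652222 / 1.693 = 1.2789263
Cp = (USL - LSL)/(6*sigma) = (114.5 - 104.8)/(6*1.2789263) = 1.2641
Cpu = (114.5 - 106.31)/(3*1.2789263) = 2.1346
Cpl = (106.31 - 104.8)/(3*1.2789263) = 0.3936
Cpk = min(Cpu, Cpl) = 0.3936

0.3936


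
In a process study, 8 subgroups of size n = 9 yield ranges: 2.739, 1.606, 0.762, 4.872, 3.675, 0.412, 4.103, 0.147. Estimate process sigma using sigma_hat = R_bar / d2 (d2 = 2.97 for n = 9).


R_bar = (2.739 + 1.606 + 0.762 + 4.872 + 3.675 + 0.412 + 4.103 + 0.147) / 8
R_bar = 18.316 / 8 = 2.2895
sigma_hat = R_bar / d2 = 2.2895 / 2.97 = 0.7709

0.7709


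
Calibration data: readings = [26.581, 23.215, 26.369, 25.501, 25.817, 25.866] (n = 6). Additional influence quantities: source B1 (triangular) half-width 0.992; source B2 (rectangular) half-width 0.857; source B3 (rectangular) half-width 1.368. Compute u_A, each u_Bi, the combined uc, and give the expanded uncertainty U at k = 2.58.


mean = (26.581 + 23.215 + 26.369 + 25.501 + 25.817 + 25.866) / 6 = 25.55816667
s = sqrt(sum((x - mean)^2)/(n-1)) = 1.2131853
u_A = s / sqrt(n) = 1.2131853 / sqrt(6) = 0.49528082
u_B1 = 0.992 / sqrt(6) = 0.4049823
u_B2 = 0.857 / sqrt(3) = 0.49478918
u_B3 = 1.368 / sqrt(3) = 0.78981517
uc = sqrt(0.49528082^2 + 0.4049823^2 + 0.49478918^2 + 0.78981517^2) = 1.1304592
U = k * uc = 2.58 * 1.1304592
U = 2.9166

2.9166


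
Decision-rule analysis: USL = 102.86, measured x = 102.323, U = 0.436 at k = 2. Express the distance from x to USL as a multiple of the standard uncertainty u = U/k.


u = U / k = 0.436 / 2 = 0.218
margin = |USL - x| = |102.86 - 102.323| = 0.537
z = margin / u = 0.537 / 0.218
z = 2.4633

2.4633


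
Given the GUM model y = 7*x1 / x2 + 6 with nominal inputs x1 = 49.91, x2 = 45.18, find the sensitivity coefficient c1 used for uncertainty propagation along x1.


y = 7*x1 / x2 + 6
dy/dx1 = 7/x2
Evaluate at x2 = 45.18: c1 = 7 / 45.18
c1 = 0.1549

0.1549


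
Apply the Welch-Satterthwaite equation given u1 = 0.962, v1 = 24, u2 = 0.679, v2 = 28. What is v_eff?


uc = sqrt(u1^2 + u2^2) = sqrt(0.962^2 + 0.679^2) = 1.177491
v_eff = uc^4 / (u1^4/v1 + u2^4/v2)
= 1.177491^4 / (0.962^4/24 + 0.679^4/28)
= 1.9223408 / 0.043276661
v_eff = 44.4198

44.4198


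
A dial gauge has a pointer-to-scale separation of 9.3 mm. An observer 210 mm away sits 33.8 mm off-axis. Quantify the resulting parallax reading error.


error = h * offset / d
= 9.3 * 33.8 / 210
= 1.4969

1.4969


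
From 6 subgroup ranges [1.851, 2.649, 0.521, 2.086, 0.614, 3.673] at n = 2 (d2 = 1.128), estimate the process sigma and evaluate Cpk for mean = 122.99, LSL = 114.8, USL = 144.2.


R_bar = (1.851 + 2.649 + 0.521 + 2.086 + 0.614 + 3.673) / 6 = 1.899
sigma = R_bar / d2 = 1.899 / 1.128 = 1.6835106
Cp = (USL - LSL)/(6*sigma) = (144.2 - 114.8)/(6*1.6835106) = 2.9106
Cpu = (144.2 - 122.99)/(3*1.6835106) = 4.1996
Cpl = (122.99 - 114.8)/(3*1.6835106) = 1.6216
Cpk = min(Cpu, Cpl) = 1.6216

1.6216


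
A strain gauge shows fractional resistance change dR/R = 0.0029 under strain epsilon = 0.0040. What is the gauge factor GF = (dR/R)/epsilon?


GF = (dR/R) / epsilon
= 0.0029 / 0.0040
= 0.7250

0.7250


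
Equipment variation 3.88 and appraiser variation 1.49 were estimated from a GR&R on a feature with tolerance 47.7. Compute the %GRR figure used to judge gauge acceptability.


GRR = sqrt(EV^2 + AV^2) = sqrt(3.88^2 + 1.49^2) = 4.1562603
%GRR = GRR / tol * 100 = 4.1562603 / 47.7 * 100
%GRR = 8.7133

8.7133


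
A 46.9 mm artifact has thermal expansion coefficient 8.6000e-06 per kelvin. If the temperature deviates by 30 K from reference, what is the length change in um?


dL = L * alpha * dT
= 46.9 * 8.6000e-06 * 30
= 0.0121002 mm
dL_um = 0.0121002 * 1000 = 12.1002 um

12.1002


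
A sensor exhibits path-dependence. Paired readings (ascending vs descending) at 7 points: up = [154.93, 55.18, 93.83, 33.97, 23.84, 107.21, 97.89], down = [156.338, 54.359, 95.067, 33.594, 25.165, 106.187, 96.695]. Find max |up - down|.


|154.93 - 156.338| = 1.4080
|55.18 - 54.359| = 0.8210
|93.83 - 95.067| = 1.2370
|33.97 - 33.594| = 0.3760
|23.84 - 25.165| = 1.3250
|107.21 - 106.187| = 1.0230
|97.89 - 96.695| = 1.1950
hysteresis = max(diffs) = 1.4080

1.4080


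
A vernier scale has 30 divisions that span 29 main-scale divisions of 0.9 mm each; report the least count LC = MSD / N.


LC = MSD / n_div
= 0.9 / 30
= 0.0300

0.0300


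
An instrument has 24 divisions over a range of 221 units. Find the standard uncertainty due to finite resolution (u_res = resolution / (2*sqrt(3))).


resolution = range / divisions
resolution = 221 / 24 = 9.2083333
u_res = resolution / (2*sqrt(3))
u_res = 9.2083333 / 3.4641016
u_res = 2.6582

2.6582


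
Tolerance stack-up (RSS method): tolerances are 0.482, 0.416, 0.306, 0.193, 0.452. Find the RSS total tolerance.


RSS = sqrt(0.482^2 + 0.416^2 + 0.306^2 + 0.193^2 + 0.452^2)
= sqrt(0.740569)
= 0.8606

0.8606


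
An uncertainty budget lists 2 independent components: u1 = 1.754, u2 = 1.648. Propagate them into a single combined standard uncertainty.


uc = sqrt(1.754^2 + 1.648^2)
uc = sqrt(5.79242)
uc = 2.4067

2.4067


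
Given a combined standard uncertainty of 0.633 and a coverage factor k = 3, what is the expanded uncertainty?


U = k * uc
U = 3 * 0.633
U = 1.8990

1.8990


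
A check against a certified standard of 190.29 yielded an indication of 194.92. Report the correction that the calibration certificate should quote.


Correction = standard - reading
= 190.29 - 194.92
= -4.6300

-4.6300


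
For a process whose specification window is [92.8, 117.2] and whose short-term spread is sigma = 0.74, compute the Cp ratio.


Cp = (USL - LSL) / (6 * sigma)
= (117.2 - 92.8) / (6 * 0.74)
= 24.4000 / 4.4400
= 5.4955

5.4955


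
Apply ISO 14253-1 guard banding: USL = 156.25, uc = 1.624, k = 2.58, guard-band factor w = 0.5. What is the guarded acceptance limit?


U = k * uc = 2.58 * 1.624 = 4.18992
guard band g = w * U = 0.5 * 4.18992 = 2.09496
AL = USL - g = 156.25 - 2.09496
AL = 154.1550

154.1550


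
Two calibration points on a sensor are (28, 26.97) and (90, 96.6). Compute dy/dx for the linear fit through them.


slope = (y2 - y1) / (x2 - x1)
= (96.6 - 26.97) / (90 - 28)
= 69.6300 / 62
= 1.1231

1.1231


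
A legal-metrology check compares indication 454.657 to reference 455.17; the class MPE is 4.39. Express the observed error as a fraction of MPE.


e = indication - reference = 454.657 - 455.17 = -0.5130
|e| = 0.5130
ratio = |e| / MPE = 0.5130 / 4.39
ratio = 0.1169

0.1169


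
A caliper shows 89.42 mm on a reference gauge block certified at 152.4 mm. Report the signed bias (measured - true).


Systematic error = measured - true
= 89.42 - 152.4
= -62.9800

-62.9800


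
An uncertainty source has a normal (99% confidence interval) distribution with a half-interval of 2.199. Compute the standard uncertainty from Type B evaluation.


u_B = half_width / 2.576
u_B = 2.199 / 2.576
u_B = 0.8536

0.8536


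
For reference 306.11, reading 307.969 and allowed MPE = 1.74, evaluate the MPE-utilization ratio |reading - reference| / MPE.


e = indication - reference = 307.969 - 306.11 = 1.8590
|e| = 1.8590
ratio = |e| / MPE = 1.8590 / 1.74
ratio = 1.0684

1.0684


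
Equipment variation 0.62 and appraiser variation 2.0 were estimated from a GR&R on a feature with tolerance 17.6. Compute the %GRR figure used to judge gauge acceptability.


GRR = sqrt(EV^2 + AV^2) = sqrt(0.62^2 + 2.0^2) = 2.0938959
%GRR = GRR / tol * 100 = 2.0938959 / 17.6 * 100
%GRR = 11.8971

11.8971


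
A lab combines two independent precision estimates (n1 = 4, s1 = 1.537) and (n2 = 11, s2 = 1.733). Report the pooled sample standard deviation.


s_p = sqrt(((n1-1)*s1^2 + (n2-1)*s2^2) / (n1+n2-2))
numerator = (4-1)*1.537^2 + (11-1)*1.733^2 = 7.087107 + 30.03289 = 37.119997
denominator = 4 + 11 - 2 = 13
s_p^2 = 37.119997 / 13 = 2.8553844
s_p = sqrt(2.8553844) = 1.6898

1.6898


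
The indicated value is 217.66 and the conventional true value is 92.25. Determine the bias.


Systematic error = measured - true
= 217.66 - 92.25
= 125.4100

125.4100


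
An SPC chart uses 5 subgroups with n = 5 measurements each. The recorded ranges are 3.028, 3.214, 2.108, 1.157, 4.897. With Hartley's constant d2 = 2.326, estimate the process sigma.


R_bar = (3.028 + 3.214 + 2.108 + 1.157 + 4.897) / 5
R_bar = 14.404 / 5 = 2.8808
sigma_hat = R_bar / d2 = 2.8808 / 2.326 = 1.2385

1.2385


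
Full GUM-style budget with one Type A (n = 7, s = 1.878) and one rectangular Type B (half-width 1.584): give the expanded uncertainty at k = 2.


u_A = s / sqrt(n) = 1.878 / sqrt(7) = 0.70981728
u_B = half_width / sqrt(3) = 1.584 / sqrt(3) = 0.91452283
uc = sqrt(u_A^2 + u_B^2) = sqrt(0.70981728^2 + 0.91452283^2) = 1.1576669
U = k * uc = 2 * 1.1576669
U = 2.3153

2.3153


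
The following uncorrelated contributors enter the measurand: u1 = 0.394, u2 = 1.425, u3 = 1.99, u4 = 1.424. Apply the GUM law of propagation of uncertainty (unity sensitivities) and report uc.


uc = sqrt(0.394^2 + 1.425^2 + 1.99^2 + 1.424^2)
uc = sqrt(8.173737)
uc = 2.8590

2.8590


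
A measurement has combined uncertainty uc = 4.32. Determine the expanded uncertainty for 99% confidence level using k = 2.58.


U = k * uc
U = 2.58 * 4.32
U = 11.1456

11.1456


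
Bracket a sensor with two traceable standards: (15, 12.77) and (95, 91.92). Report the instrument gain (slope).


slope = (y2 - y1) / (x2 - x1)
= (91.92 - 12.77) / (95 - 15)
= 79.1500 / 80
= 0.9894

0.9894


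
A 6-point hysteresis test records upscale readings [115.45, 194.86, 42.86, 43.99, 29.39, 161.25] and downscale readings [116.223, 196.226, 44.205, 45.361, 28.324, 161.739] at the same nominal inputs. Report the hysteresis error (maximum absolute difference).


|115.45 - 116.223| = 0.7730
|194.86 - 196.226| = 1.3660
|42.86 - 44.205| = 1.3450
|43.99 - 45.361| = 1.3710
|29.39 - 28.324| = 1.0660
|161.25 - 161.739| = 0.4890
hysteresis = max(diffs) = 1.3710

1.3710


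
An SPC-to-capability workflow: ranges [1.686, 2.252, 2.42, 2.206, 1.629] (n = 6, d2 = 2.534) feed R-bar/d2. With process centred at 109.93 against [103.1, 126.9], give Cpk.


R_bar = (1.686 + 2.252 + 2.42 + 2.206 + 1.629) / 5 = 2.0386
sigma = R_bar / d2 = 2.0386 / 2.534 = 0.80449882
Cp = (USL - LSL)/(6*sigma) = (126.9 - 103.1)/(6*0.80449882) = 4.9306
Cpu = (126.9 - 109.93)/(3*0.80449882) = 7.0313
Cpl = (109.93 - 103.1)/(3*0.80449882) = 2.8299
Cpk = min(Cpu, Cpl) = 2.8299

2.8299


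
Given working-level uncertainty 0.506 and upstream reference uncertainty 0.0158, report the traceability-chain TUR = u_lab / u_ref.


TUR = u_lab / u_ref
= 0.506 / 0.0158
= 32.0253

32.0253
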